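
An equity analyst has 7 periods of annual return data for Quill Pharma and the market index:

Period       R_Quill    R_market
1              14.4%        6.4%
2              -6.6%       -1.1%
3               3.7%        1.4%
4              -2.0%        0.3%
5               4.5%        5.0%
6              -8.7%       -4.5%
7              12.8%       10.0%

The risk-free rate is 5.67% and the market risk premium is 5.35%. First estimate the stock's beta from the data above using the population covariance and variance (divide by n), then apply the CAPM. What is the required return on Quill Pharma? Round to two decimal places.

Mean R_i = (14.4 − 6.6 + 3.7 − 2.0 + 4.5 − 8.7 + 12.8) / 7 = 2.5857%
Mean R_m = (6.4 − 1.1 + 1.4 + 0.3 + 5.0 − 4.5 + 10.0) / 7 = 2.5000%
Σ(R_i − R̄_i)(R_m − R̄_m) = 248.4000  ⇒  Cov = 248.4000 / 7 = 35.4857
Σ(R_m − R̄_m)² = 145.7200  ⇒  Var(R_m) = 145.7200 / 7 = 20.8171
β = Cov / Var(R_m) = 35.4857 / 20.8171 = 1.7046
E(R) = R_f + β × MRP = 5.67% + 1.7046 × 5.35% = 14.79%

14.79%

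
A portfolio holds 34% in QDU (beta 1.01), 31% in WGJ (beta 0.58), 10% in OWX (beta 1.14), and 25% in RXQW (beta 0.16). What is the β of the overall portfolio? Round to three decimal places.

β_P = Σ w_i β_i = 0.34×1.01 + 0.31×0.58 + 0.10×1.14 + 0.25×0.16 = 0.6772

0.677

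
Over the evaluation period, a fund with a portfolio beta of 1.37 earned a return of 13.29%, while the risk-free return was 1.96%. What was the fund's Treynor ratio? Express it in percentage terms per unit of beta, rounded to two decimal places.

8.27%

Treynor = (R_P − R_f) / β_P = (13.29% − 1.96%) / 1.3700 = 11.33% / 1.3700 = 8.27%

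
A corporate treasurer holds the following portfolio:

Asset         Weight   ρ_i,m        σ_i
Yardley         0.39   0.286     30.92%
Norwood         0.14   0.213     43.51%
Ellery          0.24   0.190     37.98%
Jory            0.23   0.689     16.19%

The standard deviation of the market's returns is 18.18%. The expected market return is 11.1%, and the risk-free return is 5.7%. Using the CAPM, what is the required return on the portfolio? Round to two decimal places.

β_Yardley = 0.286 × 30.92% / 18.18% = 0.4864
β_Norwood = 0.213 × 43.51% / 18.18% = 0.5098
β_Ellery = 0.190 × 37.98% / 18.18% = 0.3969
β_Jory = 0.689 × 16.19% / 18.18% = 0.6136
β_P = Σ w_i β_i = 0.39×0.4864 + 0.14×0.5098 + 0.24×0.3969 + 0.23×0.6136 = 0.4975
MRP = 11.1% − 5.7% = 5.40%
E(R_P) = R_f + β_P × MRP = 5.7% + 0.4975 × 5.4% = 8.39%

8.39%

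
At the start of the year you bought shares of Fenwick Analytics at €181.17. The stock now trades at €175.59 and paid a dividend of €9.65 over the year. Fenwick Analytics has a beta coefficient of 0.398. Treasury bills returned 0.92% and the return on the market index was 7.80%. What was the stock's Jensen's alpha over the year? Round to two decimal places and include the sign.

Realised HPR = (P1 + D1 − P0) / P0 = (175.59 + 9.65 − 181.17) / 181.17 = 4.07 / 181.17 = 2.2465%
MRP = 7.80% − 0.92% = 6.88%
CAPM required = R_f + β·MRP = 0.92% + 0.398 × 6.88% = 3.65824%
α = realised − required = 2.2465% − 3.65824% = -1.41%

-1.41%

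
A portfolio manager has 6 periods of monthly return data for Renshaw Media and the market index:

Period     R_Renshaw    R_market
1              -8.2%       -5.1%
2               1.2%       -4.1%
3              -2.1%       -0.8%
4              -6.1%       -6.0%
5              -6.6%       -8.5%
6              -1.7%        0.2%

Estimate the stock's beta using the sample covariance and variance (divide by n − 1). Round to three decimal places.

Mean R_i = (-8.2 + 1.2 − 2.1 − 6.1 − 6.6 − 1.7) / 6 = -3.9167%
Mean R_m = (-5.1 − 4.1 − 0.8 − 6.0 − 8.5 + 0.2) / 6 = -4.0500%
Σ(R_i − R̄_i)(R_m − R̄_m) = 35.7650  ⇒  Cov = 35.7650 / 5 = 7.1530
Σ(R_m − R̄_m)² = 53.3350  ⇒  Var(R_m) = 53.3350 / 5 = 10.6670
β = Cov / Var(R_m) = 7.1530 / 10.6670 = 0.6706

0.671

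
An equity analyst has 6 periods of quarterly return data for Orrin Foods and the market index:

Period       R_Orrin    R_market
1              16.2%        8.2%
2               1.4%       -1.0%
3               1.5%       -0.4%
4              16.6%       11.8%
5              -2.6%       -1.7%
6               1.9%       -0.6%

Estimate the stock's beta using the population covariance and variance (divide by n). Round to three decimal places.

1.410

Mean R_i = (16.2 + 1.4 + 1.5 + 16.6 − 2.6 + 1.9) / 6 = 5.8333%
Mean R_m = (8.2 − 1.0 − 0.4 + 11.8 − 1.7 − 0.6) / 6 = 2.7167%
Σ(R_i − R̄_i)(R_m − R̄_m) = 234.9167  ⇒  Cov = 234.9167 / 6 = 39.1528
Σ(R_m − R̄_m)² = 166.6083  ⇒  Var(R_m) = 166.6083 / 6 = 27.7681
β = Cov / Var(R_m) = 39.1528 / 27.7681 = 1.4100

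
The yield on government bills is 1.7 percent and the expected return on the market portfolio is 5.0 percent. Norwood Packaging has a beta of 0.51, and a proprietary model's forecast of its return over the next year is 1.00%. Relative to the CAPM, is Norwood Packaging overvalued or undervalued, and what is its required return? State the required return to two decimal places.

MRP = 5.0% − 1.7% = 3.30%
Required return = R_f + β·MRP = 1.7% + 0.51 × 3.3% = 3.38%
Forecast 1.00% < required 3.38% → the stock plots below the SML → overvalued.

Overvalued; required return 3.38%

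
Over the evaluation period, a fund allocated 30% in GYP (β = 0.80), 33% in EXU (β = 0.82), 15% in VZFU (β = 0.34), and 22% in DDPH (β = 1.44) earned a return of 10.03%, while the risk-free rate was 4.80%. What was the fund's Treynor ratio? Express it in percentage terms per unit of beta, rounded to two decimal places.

β_P = 0.30×0.80 + 0.33×0.82 + 0.15×0.34 + 0.22×1.44 = 0.8784
Treynor = (R_P − R_f) / β_P = (10.03% − 4.80%) / 0.8784 = 5.23% / 0.8784 = 5.95%

5.95%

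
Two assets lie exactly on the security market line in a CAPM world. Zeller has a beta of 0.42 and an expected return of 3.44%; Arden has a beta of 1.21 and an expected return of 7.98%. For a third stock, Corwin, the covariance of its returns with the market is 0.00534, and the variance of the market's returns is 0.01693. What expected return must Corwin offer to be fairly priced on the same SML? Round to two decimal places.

2.84%

MRP = (7.98% − 3.44%) / (1.21 − 0.42) = 5.7468%
R_f = 3.44% − 0.42 × 5.7468% = 1.0263%
β_Corwin = Cov / Var(R_m) = 0.00534 / 0.01693 = 0.3154
E(R_Corwin) = R_f + β × MRP = 1.0263% + 0.3154 × 5.7468% = 2.84%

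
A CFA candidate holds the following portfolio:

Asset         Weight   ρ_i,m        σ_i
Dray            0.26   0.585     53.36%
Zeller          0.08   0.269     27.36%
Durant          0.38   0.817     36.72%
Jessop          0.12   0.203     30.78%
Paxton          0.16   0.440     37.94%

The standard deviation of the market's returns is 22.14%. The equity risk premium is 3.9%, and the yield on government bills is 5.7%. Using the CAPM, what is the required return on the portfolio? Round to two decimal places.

9.84%

β_Dray = 0.585 × 53.36% / 22.14% = 1.4099
β_Zeller = 0.269 × 27.36% / 22.14% = 0.3324
β_Durant = 0.817 × 36.72% / 22.14% = 1.3550
β_Jessop = 0.203 × 30.78% / 22.14% = 0.2822
β_Paxton = 0.440 × 37.94% / 22.14% = 0.7540
β_P = Σ w_i β_i = 0.26×1.4099 + 0.08×0.3324 + 0.38×1.3550 + 0.12×0.2822 + 0.16×0.7540 = 1.0626
E(R_P) = R_f + β_P × MRP = 5.7% + 1.0626 × 3.9% = 9.84%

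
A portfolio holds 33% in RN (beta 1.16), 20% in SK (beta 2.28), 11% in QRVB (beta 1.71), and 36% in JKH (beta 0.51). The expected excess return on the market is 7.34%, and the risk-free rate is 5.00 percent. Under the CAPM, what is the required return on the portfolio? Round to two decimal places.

13.89%

β_P = Σ w_i β_i = 0.33×1.16 + 0.20×2.28 + 0.11×1.71 + 0.36×0.51 = 1.2105
E(R_P) = R_f + β_P × MRP = 5.00% + 1.2105 × 7.34% = 13.89%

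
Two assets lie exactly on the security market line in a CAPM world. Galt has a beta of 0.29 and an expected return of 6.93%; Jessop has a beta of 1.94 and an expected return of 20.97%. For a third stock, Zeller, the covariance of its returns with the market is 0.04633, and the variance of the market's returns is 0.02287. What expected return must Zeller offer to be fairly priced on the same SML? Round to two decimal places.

21.70%

MRP = (20.97% − 6.93%) / (1.94 − 0.29) = 8.5091%
R_f = 6.93% − 0.29 × 8.5091% = 4.4624%
β_Zeller = Cov / Var(R_m) = 0.04633 / 0.02287 = 2.0258
E(R_Zeller) = R_f + β × MRP = 4.4624% + 2.0258 × 8.5091% = 21.70%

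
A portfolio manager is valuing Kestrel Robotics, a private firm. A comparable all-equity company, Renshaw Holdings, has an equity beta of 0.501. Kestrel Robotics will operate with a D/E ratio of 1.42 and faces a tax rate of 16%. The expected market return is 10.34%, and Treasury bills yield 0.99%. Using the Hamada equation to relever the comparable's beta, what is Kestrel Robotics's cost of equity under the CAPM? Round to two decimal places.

β_L = β_U × [1 + (1 − t)(D/E)] = 0.501 × [1 + (1 − 0.16) × 1.42]
    = 0.501 × [1 + 0.84 × 1.42] = 0.501 × 2.1928 = 1.0986
MRP = 10.34% − 0.99% = 9.35%
E(R) = R_f + β_L × MRP = 0.99% + 1.0986 × 9.35% = 11.26%

11.26%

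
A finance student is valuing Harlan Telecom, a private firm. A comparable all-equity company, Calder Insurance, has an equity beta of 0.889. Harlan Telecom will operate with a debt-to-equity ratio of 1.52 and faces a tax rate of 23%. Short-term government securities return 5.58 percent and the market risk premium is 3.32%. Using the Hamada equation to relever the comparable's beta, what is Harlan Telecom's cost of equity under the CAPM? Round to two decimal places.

β_L = β_U × [1 + (1 − t)(D/E)] = 0.889 × [1 + (1 − 0.23) × 1.52]
    = 0.889 × [1 + 0.77 × 1.52] = 0.889 × 2.1704 = 1.9295
E(R) = R_f + β_L × MRP = 5.58% + 1.9295 × 3.32% = 11.99%

11.99%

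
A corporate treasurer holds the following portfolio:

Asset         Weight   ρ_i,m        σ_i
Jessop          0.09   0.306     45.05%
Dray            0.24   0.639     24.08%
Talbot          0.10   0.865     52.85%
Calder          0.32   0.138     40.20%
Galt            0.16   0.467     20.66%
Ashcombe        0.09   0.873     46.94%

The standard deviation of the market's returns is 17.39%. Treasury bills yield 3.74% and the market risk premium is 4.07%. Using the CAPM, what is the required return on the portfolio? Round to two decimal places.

β_Jessop = 0.306 × 45.05% / 17.39% = 0.7927
β_Dray = 0.639 × 24.08% / 17.39% = 0.8848
β_Talbot = 0.865 × 52.85% / 17.39% = 2.6288
β_Calder = 0.138 × 40.20% / 17.39% = 0.3190
β_Galt = 0.467 × 20.66% / 17.39% = 0.5548
β_Ashcombe = 0.873 × 46.94% / 17.39% = 2.3564
β_P = Σ w_i β_i = 0.09×0.7927 + 0.24×0.8848 + 0.10×2.6288 + 0.32×0.3190 + 0.16×0.5548 + 0.09×2.3564 = 0.9495
E(R_P) = R_f + β_P × MRP = 3.74% + 0.9495 × 4.07% = 7.60%

7.60%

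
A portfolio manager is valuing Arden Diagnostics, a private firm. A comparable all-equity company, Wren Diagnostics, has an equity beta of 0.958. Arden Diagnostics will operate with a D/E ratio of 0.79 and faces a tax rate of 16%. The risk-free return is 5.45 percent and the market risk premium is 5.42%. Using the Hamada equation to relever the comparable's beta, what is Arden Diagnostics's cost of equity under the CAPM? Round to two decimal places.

β_L = β_U × [1 + (1 − t)(D/E)] = 0.958 × [1 + (1 − 0.16) × 0.79]
    = 0.958 × [1 + 0.84 × 0.79] = 0.958 × 1.6636 = 1.5937
E(R) = R_f + β_L × MRP = 5.45% + 1.5937 × 5.42% = 14.09%

14.09%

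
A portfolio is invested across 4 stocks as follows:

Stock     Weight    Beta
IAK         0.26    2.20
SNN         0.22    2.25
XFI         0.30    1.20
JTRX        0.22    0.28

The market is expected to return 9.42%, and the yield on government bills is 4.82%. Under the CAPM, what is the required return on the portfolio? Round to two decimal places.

β_P = Σ w_i β_i = 0.26×2.20 + 0.22×2.25 + 0.30×1.20 + 0.22×0.28 = 1.4886
MRP = 9.42% − 4.82% = 4.60%
E(R_P) = R_f + β_P × MRP = 4.82% + 1.4886 × 4.60% = 11.67%

11.67%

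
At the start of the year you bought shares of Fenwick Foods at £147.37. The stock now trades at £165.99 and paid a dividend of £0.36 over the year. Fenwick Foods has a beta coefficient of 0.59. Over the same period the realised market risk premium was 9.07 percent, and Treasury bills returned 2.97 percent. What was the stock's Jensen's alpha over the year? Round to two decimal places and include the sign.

Realised HPR = (P1 + D1 − P0) / P0 = (165.99 + 0.36 − 147.37) / 147.37 = 18.98 / 147.37 = 12.8791%
CAPM required = R_f + β·MRP = 2.97% + 0.59 × 9.07% = 8.3213%
α = realised − required = 12.8791% − 8.3213% = +4.56%

+4.56%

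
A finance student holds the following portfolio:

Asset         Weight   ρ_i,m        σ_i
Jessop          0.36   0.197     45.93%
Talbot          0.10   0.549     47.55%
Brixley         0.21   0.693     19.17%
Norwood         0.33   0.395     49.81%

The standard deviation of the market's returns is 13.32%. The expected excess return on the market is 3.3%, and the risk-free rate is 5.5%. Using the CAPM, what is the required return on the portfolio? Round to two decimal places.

9.25%

β_Jessop = 0.197 × 45.93% / 13.32% = 0.6793
β_Talbot = 0.549 × 47.55% / 13.32% = 1.9598
β_Brixley = 0.693 × 19.17% / 13.32% = 0.9974
β_Norwood = 0.395 × 49.81% / 13.32% = 1.4771
β_P = Σ w_i β_i = 0.36×0.6793 + 0.10×1.9598 + 0.21×0.9974 + 0.33×1.4771 = 1.1374
E(R_P) = R_f + β_P × MRP = 5.5% + 1.1374 × 3.3% = 9.25%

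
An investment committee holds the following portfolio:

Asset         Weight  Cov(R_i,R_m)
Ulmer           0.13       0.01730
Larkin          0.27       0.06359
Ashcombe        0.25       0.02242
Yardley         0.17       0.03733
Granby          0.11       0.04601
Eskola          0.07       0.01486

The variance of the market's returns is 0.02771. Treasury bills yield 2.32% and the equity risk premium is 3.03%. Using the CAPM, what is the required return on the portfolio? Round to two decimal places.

6.42%

β_Ulmer = 0.01730 / 0.02771 = 0.6243
β_Larkin = 0.06359 / 0.02771 = 2.2948
β_Ashcombe = 0.02242 / 0.02771 = 0.8091
β_Yardley = 0.03733 / 0.02771 = 1.3472
β_Granby = 0.04601 / 0.02771 = 1.6604
β_Eskola = 0.01486 / 0.02771 = 0.5363
β_P = Σ w_i β_i = 0.13×0.6243 + 0.27×2.2948 + 0.25×0.8091 + 0.17×1.3472 + 0.11×1.6604 + 0.07×0.5363 = 1.3522
E(R_P) = R_f + β_P × MRP = 2.32% + 1.3522 × 3.03% = 6.42%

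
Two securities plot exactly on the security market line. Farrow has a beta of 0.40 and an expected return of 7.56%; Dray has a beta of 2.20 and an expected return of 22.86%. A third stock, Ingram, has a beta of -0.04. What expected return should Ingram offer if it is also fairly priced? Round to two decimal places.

3.82%

MRP (SML slope) = (22.86% − 7.56%) / (2.20 − 0.40) = 15.30% / 1.80 = 8.5000%
R_f (intercept) = 7.56% − 0.40 × 8.5000% = 4.1600%
E(R_Ingram) = R_f + β × MRP = 4.1600% + -0.04 × 8.5000% = 3.82%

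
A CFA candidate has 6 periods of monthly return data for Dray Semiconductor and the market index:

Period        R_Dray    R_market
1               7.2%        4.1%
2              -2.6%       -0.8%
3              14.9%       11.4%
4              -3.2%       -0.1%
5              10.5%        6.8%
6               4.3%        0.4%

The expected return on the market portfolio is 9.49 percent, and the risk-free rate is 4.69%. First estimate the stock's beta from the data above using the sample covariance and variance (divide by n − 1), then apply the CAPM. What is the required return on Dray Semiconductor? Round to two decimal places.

Mean R_i = (7.2 − 2.6 + 14.9 − 3.2 + 10.5 + 4.3) / 6 = 5.1833%
Mean R_m = (4.1 − 0.8 + 11.4 − 0.1 + 6.8 + 0.4) / 6 = 3.6333%
Σ(R_i − R̄_i)(R_m − R̄_m) = 161.9033  ⇒  Cov = 161.9033 / 5 = 32.3807
Σ(R_m − R̄_m)² = 114.6133  ⇒  Var(R_m) = 114.6133 / 5 = 22.9227
β = Cov / Var(R_m) = 32.3807 / 22.9227 = 1.4126
MRP = 9.49% − 4.69% = 4.80%
E(R) = R_f + β × MRP = 4.69% + 1.4126 × 4.80% = 11.47%

11.47%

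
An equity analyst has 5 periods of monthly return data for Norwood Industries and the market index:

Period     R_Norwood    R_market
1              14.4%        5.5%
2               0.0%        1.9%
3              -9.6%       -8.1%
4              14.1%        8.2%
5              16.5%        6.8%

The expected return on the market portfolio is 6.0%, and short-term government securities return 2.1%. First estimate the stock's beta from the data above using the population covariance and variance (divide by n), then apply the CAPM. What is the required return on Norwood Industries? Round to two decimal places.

8.53%

Mean R_i = (14.4 + 0.0 − 9.6 + 14.1 + 16.5) / 5 = 7.0800%
Mean R_m = (5.5 + 1.9 − 8.1 + 8.2 + 6.8) / 5 = 2.8600%
Σ(R_i − R̄_i)(R_m − R̄_m) = 283.5360  ⇒  Cov = 283.5360 / 5 = 56.7072
Σ(R_m − R̄_m)² = 172.0520  ⇒  Var(R_m) = 172.0520 / 5 = 34.4104
β = Cov / Var(R_m) = 56.7072 / 34.4104 = 1.6480
MRP = 6.0% − 2.1% = 3.90%
E(R) = R_f + β × MRP = 2.1% + 1.6480 × 3.9% = 8.53%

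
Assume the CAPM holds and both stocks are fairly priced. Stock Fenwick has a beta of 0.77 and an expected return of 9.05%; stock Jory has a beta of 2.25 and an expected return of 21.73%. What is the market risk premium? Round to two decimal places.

Both satisfy E(R) = R_f + β·MRP, so the slope of the SML is
MRP = (21.73% − 9.05%) / (2.25 − 0.77) = 12.68% / 1.48 = 8.5676%

8.57%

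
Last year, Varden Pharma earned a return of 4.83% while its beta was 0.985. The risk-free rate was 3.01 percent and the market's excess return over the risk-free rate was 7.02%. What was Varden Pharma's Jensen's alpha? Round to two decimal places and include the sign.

-5.09%

CAPM benchmark = R_f + β(R_m − R_f) = 3.01% + 0.985 × 7.02% = 9.92470%
α = actual − benchmark = 4.83% − 9.92470% = -5.09%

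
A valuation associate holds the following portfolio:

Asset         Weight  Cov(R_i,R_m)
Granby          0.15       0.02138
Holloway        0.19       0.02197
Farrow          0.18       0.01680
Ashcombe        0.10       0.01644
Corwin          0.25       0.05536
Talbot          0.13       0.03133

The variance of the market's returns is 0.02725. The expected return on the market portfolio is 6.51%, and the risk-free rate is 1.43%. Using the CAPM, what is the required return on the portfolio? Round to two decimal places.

7.02%

β_Granby = 0.02138 / 0.02725 = 0.7846
β_Holloway = 0.02197 / 0.02725 = 0.8062
β_Farrow = 0.01680 / 0.02725 = 0.6165
β_Ashcombe = 0.01644 / 0.02725 = 0.6033
β_Corwin = 0.05536 / 0.02725 = 2.0316
β_Talbot = 0.03133 / 0.02725 = 1.1497
β_P = Σ w_i β_i = 0.15×0.7846 + 0.19×0.8062 + 0.18×0.6165 + 0.10×0.6033 + 0.25×2.0316 + 0.13×1.1497 = 1.0995
MRP = 6.51% − 1.43% = 5.08%
E(R_P) = R_f + β_P × MRP = 1.43% + 1.0995 × 5.08% = 7.02%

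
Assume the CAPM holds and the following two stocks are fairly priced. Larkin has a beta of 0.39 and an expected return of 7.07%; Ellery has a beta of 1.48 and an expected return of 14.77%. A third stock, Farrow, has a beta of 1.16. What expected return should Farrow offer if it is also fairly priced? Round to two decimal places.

12.51%

MRP (SML slope) = (14.77% − 7.07%) / (1.48 − 0.39) = 7.70% / 1.09 = 7.0642%
R_f (intercept) = 7.07% − 0.39 × 7.0642% = 4.3150%
E(R_Farrow) = R_f + β × MRP = 4.3150% + 1.16 × 7.0642% = 12.51%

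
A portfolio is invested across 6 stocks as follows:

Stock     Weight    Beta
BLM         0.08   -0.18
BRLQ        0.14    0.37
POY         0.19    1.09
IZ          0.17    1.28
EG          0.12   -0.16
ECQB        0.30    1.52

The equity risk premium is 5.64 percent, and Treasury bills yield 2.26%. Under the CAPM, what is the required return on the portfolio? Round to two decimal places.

β_P = Σ w_i β_i = 0.08×-0.18 + 0.14×0.37 + 0.19×1.09 + 0.17×1.28 + 0.12×-0.16 + 0.30×1.52 = 0.8989
E(R_P) = R_f + β_P × MRP = 2.26% + 0.8989 × 5.64% = 7.33%

7.33%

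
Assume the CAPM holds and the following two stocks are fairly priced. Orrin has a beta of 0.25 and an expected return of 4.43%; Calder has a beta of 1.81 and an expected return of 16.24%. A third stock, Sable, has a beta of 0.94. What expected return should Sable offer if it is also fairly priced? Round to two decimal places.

MRP (SML slope) = (16.24% − 4.43%) / (1.81 − 0.25) = 11.81% / 1.56 = 7.5705%
R_f (intercept) = 4.43% − 0.25 × 7.5705% = 2.5374%
E(R_Sable) = R_f + β × MRP = 2.5374% + 0.94 × 7.5705% = 9.65%

9.65%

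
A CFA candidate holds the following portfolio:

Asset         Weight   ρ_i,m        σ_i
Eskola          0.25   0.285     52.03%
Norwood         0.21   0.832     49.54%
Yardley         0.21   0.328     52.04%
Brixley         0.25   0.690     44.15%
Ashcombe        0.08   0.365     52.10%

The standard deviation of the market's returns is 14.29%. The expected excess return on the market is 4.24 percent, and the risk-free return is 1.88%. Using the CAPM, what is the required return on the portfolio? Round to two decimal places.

9.32%

β_Eskola = 0.285 × 52.03% / 14.29% = 1.0377
β_Norwood = 0.832 × 49.54% / 14.29% = 2.8843
β_Yardley = 0.328 × 52.04% / 14.29% = 1.1945
β_Brixley = 0.690 × 44.15% / 14.29% = 2.1318
β_Ashcombe = 0.365 × 52.10% / 14.29% = 1.3308
β_P = Σ w_i β_i = 0.25×1.0377 + 0.21×2.8843 + 0.21×1.1945 + 0.25×2.1318 + 0.08×1.3308 = 1.7554
E(R_P) = R_f + β_P × MRP = 1.88% + 1.7554 × 4.24% = 9.32%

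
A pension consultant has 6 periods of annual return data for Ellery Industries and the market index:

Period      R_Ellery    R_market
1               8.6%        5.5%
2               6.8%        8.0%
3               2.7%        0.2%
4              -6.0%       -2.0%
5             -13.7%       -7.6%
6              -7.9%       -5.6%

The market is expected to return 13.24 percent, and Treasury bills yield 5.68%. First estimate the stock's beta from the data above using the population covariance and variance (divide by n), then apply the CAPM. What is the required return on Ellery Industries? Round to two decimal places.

16.20%

Mean R_i = (8.6 + 6.8 + 2.7 − 6.0 − 13.7 − 7.9) / 6 = -1.5833%
Mean R_m = (5.5 + 8.0 + 0.2 − 2.0 − 7.6 − 5.6) / 6 = -0.2500%
Σ(R_i − R̄_i)(R_m − R̄_m) = 260.2250  ⇒  Cov = 260.2250 / 6 = 43.3708
Σ(R_m − R̄_m)² = 187.0350  ⇒  Var(R_m) = 187.0350 / 6 = 31.1725
β = Cov / Var(R_m) = 43.3708 / 31.1725 = 1.3913
MRP = 13.24% − 5.68% = 7.56%
E(R) = R_f + β × MRP = 5.68% + 1.3913 × 7.56% = 16.20%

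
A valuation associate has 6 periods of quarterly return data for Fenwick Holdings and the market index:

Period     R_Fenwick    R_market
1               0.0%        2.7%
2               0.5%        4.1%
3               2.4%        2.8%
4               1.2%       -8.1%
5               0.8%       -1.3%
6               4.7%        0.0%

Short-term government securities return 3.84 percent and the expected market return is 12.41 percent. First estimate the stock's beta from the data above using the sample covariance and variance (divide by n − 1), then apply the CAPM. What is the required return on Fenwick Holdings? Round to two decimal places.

3.64%

Mean R_i = (0.0 + 0.5 + 2.4 + 1.2 + 0.8 + 4.7) / 6 = 1.6000%
Mean R_m = (2.7 + 4.1 + 2.8 − 8.1 − 1.3 + 0.0) / 6 = 0.0333%
Σ(R_i − R̄_i)(R_m − R̄_m) = -2.3100  ⇒  Cov = -2.3100 / 5 = -0.4620
Σ(R_m − R̄_m)² = 99.2333  ⇒  Var(R_m) = 99.2333 / 5 = 19.8467
β = Cov / Var(R_m) = -0.4620 / 19.8467 = -0.0233
MRP = 12.41% − 3.84% = 8.57%
E(R) = R_f + β × MRP = 3.84% + -0.0233 × 8.57% = 3.64%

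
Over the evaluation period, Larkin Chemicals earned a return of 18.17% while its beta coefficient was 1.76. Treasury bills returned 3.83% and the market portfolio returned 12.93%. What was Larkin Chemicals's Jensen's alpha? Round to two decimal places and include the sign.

Market excess return = 12.93% − 3.83% = 9.10%
CAPM benchmark = R_f + β(R_m − R_f) = 3.83% + 1.76 × 9.10% = 19.8460%
α = actual − benchmark = 18.17% − 19.8460% = -1.68%

-1.68%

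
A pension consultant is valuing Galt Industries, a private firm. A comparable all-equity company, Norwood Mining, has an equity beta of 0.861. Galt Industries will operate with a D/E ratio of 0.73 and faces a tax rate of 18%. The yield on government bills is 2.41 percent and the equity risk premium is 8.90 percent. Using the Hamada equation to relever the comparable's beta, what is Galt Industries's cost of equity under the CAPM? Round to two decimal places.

β_L = β_U × [1 + (1 − t)(D/E)] = 0.861 × [1 + (1 − 0.18) × 0.73]
    = 0.861 × [1 + 0.82 × 0.73] = 0.861 × 1.5986 = 1.3764
E(R) = R_f + β_L × MRP = 2.41% + 1.3764 × 8.90% = 14.66%

14.66%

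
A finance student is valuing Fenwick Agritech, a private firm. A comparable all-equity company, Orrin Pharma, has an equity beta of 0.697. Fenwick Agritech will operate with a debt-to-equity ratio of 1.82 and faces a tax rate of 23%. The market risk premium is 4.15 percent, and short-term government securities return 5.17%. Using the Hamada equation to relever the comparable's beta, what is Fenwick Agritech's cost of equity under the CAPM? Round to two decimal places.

β_L = β_U × [1 + (1 − t)(D/E)] = 0.697 × [1 + (1 − 0.23) × 1.82]
    = 0.697 × [1 + 0.77 × 1.82] = 0.697 × 2.4014 = 1.6738
E(R) = R_f + β_L × MRP = 5.17% + 1.6738 × 4.15% = 12.12%

12.12%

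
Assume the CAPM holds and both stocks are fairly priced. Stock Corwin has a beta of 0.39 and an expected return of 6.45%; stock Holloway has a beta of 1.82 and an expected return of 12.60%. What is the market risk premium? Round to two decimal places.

4.30%

Both satisfy E(R) = R_f + β·MRP, so the slope of the SML is
MRP = (12.60% − 6.45%) / (1.82 − 0.39) = 6.15% / 1.43 = 4.3007%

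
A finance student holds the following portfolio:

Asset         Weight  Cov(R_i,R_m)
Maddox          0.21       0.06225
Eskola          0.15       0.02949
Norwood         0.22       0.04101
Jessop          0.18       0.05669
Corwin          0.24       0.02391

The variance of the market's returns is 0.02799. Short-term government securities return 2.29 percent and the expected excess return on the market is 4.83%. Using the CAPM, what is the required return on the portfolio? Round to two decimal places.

9.62%

β_Maddox = 0.06225 / 0.02799 = 2.2240
β_Eskola = 0.02949 / 0.02799 = 1.0536
β_Norwood = 0.04101 / 0.02799 = 1.4652
β_Jessop = 0.05669 / 0.02799 = 2.0254
β_Corwin = 0.02391 / 0.02799 = 0.8542
β_P = Σ w_i β_i = 0.21×2.2240 + 0.15×1.0536 + 0.22×1.4652 + 0.18×2.0254 + 0.24×0.8542 = 1.5170
E(R_P) = R_f + β_P × MRP = 2.29% + 1.5170 × 4.83% = 9.62%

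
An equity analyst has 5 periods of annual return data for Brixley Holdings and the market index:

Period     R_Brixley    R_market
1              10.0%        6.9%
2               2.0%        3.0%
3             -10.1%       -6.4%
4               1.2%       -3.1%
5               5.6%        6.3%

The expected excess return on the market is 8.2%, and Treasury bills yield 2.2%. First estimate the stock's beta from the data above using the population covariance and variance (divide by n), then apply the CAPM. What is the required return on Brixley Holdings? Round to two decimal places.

11.69%

Mean R_i = (10.0 + 2.0 − 10.1 + 1.2 + 5.6) / 5 = 1.7400%
Mean R_m = (6.9 + 3.0 − 6.4 − 3.1 + 6.3) / 5 = 1.3400%
Σ(R_i − R̄_i)(R_m − R̄_m) = 159.5420  ⇒  Cov = 159.5420 / 5 = 31.9084
Σ(R_m − R̄_m)² = 137.8920  ⇒  Var(R_m) = 137.8920 / 5 = 27.5784
β = Cov / Var(R_m) = 31.9084 / 27.5784 = 1.1570
E(R) = R_f + β × MRP = 2.2% + 1.1570 × 8.2% = 11.69%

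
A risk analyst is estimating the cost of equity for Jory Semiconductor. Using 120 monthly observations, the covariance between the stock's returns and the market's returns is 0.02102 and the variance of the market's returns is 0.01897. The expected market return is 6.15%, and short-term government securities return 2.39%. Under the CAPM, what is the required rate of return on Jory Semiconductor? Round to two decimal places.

6.56%

β = Cov(R_i, R_m) / Var(R_m) = 0.02102 / 0.01897 = 1.1081
MRP = 6.15% − 2.39% = 3.76%
E(R) = R_f + β × MRP = 2.39% + 1.1081 × 3.76% = 6.56%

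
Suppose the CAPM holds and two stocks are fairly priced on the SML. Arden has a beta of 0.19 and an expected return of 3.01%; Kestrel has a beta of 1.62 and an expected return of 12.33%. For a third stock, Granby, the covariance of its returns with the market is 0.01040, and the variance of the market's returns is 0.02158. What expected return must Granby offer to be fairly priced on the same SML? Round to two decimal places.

MRP = (12.33% − 3.01%) / (1.62 − 0.19) = 6.5175%
R_f = 3.01% − 0.19 × 6.5175% = 1.7717%
β_Granby = Cov / Var(R_m) = 0.01040 / 0.02158 = 0.4819
E(R_Granby) = R_f + β × MRP = 1.7717% + 0.4819 × 6.5175% = 4.91%

4.91%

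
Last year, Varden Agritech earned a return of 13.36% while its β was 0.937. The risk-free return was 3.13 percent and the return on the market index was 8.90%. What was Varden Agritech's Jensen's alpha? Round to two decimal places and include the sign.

+4.82%

Market excess return = 8.90% − 3.13% = 5.77%
CAPM benchmark = R_f + β(R_m − R_f) = 3.13% + 0.937 × 5.77% = 8.53649%
α = actual − benchmark = 13.36% − 8.53649% = +4.82%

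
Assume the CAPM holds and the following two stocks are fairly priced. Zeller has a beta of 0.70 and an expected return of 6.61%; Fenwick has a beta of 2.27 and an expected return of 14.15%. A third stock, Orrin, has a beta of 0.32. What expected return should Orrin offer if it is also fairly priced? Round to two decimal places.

MRP (SML slope) = (14.15% − 6.61%) / (2.27 − 0.70) = 7.54% / 1.57 = 4.8025%
R_f (intercept) = 6.61% − 0.70 × 4.8025% = 3.2483%
E(R_Orrin) = R_f + β × MRP = 3.2483% + 0.32 × 4.8025% = 4.79%

4.79%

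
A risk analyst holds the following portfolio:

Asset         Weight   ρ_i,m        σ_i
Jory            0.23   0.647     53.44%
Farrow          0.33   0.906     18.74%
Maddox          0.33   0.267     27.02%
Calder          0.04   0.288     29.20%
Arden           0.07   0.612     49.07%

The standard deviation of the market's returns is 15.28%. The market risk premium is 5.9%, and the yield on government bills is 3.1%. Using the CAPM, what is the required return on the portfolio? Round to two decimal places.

10.19%

β_Jory = 0.647 × 53.44% / 15.28% = 2.2628
β_Farrow = 0.906 × 18.74% / 15.28% = 1.1112
β_Maddox = 0.267 × 27.02% / 15.28% = 0.4721
β_Calder = 0.288 × 29.20% / 15.28% = 0.5504
β_Arden = 0.612 × 49.07% / 15.28% = 1.9654
β_P = Σ w_i β_i = 0.23×2.2628 + 0.33×1.1112 + 0.33×0.4721 + 0.04×0.5504 + 0.07×1.9654 = 1.2025
E(R_P) = R_f + β_P × MRP = 3.1% + 1.2025 × 5.9% = 10.19%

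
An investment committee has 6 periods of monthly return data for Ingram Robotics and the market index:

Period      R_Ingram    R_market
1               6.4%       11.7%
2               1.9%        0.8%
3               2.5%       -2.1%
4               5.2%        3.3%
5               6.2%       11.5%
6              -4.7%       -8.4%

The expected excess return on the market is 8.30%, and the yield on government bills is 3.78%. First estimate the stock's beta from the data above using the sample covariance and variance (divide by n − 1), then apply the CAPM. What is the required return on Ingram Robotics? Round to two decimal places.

7.82%

Mean R_i = (6.4 + 1.9 + 2.5 + 5.2 + 6.2 − 4.7) / 6 = 2.9167%
Mean R_m = (11.7 + 0.8 − 2.1 + 3.3 + 11.5 − 8.4) / 6 = 2.8000%
Σ(R_i − R̄_i)(R_m − R̄_m) = 150.0900  ⇒  Cov = 150.0900 / 5 = 30.0180
Σ(R_m − R̄_m)² = 308.6000  ⇒  Var(R_m) = 308.6000 / 5 = 61.7200
β = Cov / Var(R_m) = 30.0180 / 61.7200 = 0.4864
E(R) = R_f + β × MRP = 3.78% + 0.4864 × 8.30% = 7.82%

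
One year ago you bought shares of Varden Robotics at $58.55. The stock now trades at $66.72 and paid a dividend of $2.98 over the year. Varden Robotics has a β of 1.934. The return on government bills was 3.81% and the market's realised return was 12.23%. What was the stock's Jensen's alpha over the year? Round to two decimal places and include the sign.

-1.05%

Realised HPR = (P1 + D1 − P0) / P0 = (66.72 + 2.98 − 58.55) / 58.55 = 11.15 / 58.55 = 19.0436%
MRP = 12.23% − 3.81% = 8.42%
CAPM required = R_f + β·MRP = 3.81% + 1.934 × 8.42% = 20.09428%
α = realised − required = 19.0436% − 20.09428% = -1.05%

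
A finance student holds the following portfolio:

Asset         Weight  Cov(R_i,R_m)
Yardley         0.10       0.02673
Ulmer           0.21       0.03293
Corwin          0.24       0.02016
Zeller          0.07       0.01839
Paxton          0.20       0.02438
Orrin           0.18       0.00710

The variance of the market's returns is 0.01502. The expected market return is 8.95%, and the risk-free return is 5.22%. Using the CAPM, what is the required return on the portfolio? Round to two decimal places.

10.65%

β_Yardley = 0.02673 / 0.01502 = 1.7796
β_Ulmer = 0.03293 / 0.01502 = 2.1924
β_Corwin = 0.02016 / 0.01502 = 1.3422
β_Zeller = 0.01839 / 0.01502 = 1.2244
β_Paxton = 0.02438 / 0.01502 = 1.6232
β_Orrin = 0.00710 / 0.01502 = 0.4727
β_P = Σ w_i β_i = 0.10×1.7796 + 0.21×2.1924 + 0.24×1.3422 + 0.07×1.2244 + 0.20×1.6232 + 0.18×0.4727 = 1.4559
MRP = 8.95% − 5.22% = 3.73%
E(R_P) = R_f + β_P × MRP = 5.22% + 1.4559 × 3.73% = 10.65%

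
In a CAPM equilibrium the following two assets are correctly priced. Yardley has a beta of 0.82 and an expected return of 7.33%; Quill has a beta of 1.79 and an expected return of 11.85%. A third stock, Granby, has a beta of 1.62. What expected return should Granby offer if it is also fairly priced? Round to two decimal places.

MRP (SML slope) = (11.85% − 7.33%) / (1.79 − 0.82) = 4.52% / 0.97 = 4.6598%
R_f (intercept) = 7.33% − 0.82 × 4.6598% = 3.5090%
E(R_Granby) = R_f + β × MRP = 3.5090% + 1.62 × 4.6598% = 11.06%

11.06%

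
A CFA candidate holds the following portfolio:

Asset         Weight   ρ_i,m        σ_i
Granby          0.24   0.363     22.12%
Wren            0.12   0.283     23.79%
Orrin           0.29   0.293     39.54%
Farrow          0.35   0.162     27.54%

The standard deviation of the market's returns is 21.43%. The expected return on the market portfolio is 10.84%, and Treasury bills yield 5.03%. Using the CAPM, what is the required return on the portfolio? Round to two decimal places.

β_Granby = 0.363 × 22.12% / 21.43% = 0.3747
β_Wren = 0.283 × 23.79% / 21.43% = 0.3142
β_Orrin = 0.293 × 39.54% / 21.43% = 0.5406
β_Farrow = 0.162 × 27.54% / 21.43% = 0.2082
β_P = Σ w_i β_i = 0.24×0.3747 + 0.12×0.3142 + 0.29×0.5406 + 0.35×0.2082 = 0.3573
MRP = 10.84% − 5.03% = 5.81%
E(R_P) = R_f + β_P × MRP = 5.03% + 0.3573 × 5.81% = 7.11%

7.11%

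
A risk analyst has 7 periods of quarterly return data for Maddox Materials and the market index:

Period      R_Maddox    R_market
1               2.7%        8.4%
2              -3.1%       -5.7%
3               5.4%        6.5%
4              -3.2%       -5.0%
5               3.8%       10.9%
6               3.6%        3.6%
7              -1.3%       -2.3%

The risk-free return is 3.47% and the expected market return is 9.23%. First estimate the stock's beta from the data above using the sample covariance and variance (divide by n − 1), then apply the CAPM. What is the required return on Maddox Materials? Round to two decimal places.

6.26%

Mean R_i = (2.7 − 3.1 + 5.4 − 3.2 + 3.8 + 3.6 − 1.3) / 7 = 1.1286%
Mean R_m = (8.4 − 5.7 + 6.5 − 5.0 + 10.9 + 3.6 − 2.3) / 7 = 2.3429%
Σ(R_i − R̄_i)(R_m − R̄_m) = 130.3114  ⇒  Cov = 130.3114 / 6 = 21.7186
Σ(R_m − R̄_m)² = 268.9371  ⇒  Var(R_m) = 268.9371 / 6 = 44.8229
β = Cov / Var(R_m) = 21.7186 / 44.8229 = 0.4845
MRP = 9.23% − 3.47% = 5.76%
E(R) = R_f + β × MRP = 3.47% + 0.4845 × 5.76% = 6.26%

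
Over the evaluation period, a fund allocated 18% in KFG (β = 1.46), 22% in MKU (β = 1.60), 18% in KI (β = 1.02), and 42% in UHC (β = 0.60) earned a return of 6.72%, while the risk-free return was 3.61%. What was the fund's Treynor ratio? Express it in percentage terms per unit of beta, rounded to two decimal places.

2.96%

β_P = 0.18×1.46 + 0.22×1.60 + 0.18×1.02 + 0.42×0.60 = 1.0504
Treynor = (R_P − R_f) / β_P = (6.72% − 3.61%) / 1.0504 = 3.11% / 1.0504 = 2.96%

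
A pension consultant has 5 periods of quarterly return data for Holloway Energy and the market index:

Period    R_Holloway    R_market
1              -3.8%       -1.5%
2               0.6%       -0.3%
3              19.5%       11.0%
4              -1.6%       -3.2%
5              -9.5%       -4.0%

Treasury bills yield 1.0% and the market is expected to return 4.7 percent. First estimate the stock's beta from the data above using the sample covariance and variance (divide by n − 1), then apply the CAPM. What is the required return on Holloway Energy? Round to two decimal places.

7.49%

Mean R_i = (-3.8 + 0.6 + 19.5 − 1.6 − 9.5) / 5 = 1.0400%
Mean R_m = (-1.5 − 0.3 + 11.0 − 3.2 − 4.0) / 5 = 0.4000%
Σ(R_i − R̄_i)(R_m − R̄_m) = 261.0600  ⇒  Cov = 261.0600 / 4 = 65.2650
Σ(R_m − R̄_m)² = 148.7800  ⇒  Var(R_m) = 148.7800 / 4 = 37.1950
β = Cov / Var(R_m) = 65.2650 / 37.1950 = 1.7547
MRP = 4.7% − 1.0% = 3.70%
E(R) = R_f + β × MRP = 1.0% + 1.7547 × 3.7% = 7.49%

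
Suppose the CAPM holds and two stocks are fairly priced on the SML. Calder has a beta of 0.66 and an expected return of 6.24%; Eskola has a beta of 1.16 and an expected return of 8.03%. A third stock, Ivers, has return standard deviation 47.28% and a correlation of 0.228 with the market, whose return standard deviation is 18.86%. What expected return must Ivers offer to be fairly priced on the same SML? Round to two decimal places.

MRP = (8.03% − 6.24%) / (1.16 − 0.66) = 3.5800%
R_f = 6.24% − 0.66 × 3.5800% = 3.8772%
β_Ivers = ρ·σ_i/σ_m = 0.228 × 47.28 / 18.86 = 0.5716
E(R_Ivers) = R_f + β × MRP = 3.8772% + 0.5716 × 3.5800% = 5.92%

5.92%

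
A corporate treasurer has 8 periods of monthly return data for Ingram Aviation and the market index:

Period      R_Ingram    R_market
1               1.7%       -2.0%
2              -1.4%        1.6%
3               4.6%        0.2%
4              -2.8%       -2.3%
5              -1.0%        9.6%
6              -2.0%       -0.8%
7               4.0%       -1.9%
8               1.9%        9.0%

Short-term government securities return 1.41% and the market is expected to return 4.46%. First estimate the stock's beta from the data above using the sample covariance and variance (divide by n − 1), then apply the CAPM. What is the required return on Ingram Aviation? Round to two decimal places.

1.32%

Mean R_i = (1.7 − 1.4 + 4.6 − 2.8 − 1.0 − 2.0 + 4.0 + 1.9) / 8 = 0.6250%
Mean R_m = (-2.0 + 1.6 + 0.2 − 2.3 + 9.6 − 0.8 − 1.9 + 9.0) / 8 = 1.6750%
Σ(R_i − R̄_i)(R_m − R̄_m) = -5.1550  ⇒  Cov = -5.1550 / 7 = -0.7364
Σ(R_m − R̄_m)² = 166.8550  ⇒  Var(R_m) = 166.8550 / 7 = 23.8364
β = Cov / Var(R_m) = -0.7364 / 23.8364 = -0.0309
MRP = 4.46% − 1.41% = 3.05%
E(R) = R_f + β × MRP = 1.41% + -0.0309 × 3.05% = 1.32%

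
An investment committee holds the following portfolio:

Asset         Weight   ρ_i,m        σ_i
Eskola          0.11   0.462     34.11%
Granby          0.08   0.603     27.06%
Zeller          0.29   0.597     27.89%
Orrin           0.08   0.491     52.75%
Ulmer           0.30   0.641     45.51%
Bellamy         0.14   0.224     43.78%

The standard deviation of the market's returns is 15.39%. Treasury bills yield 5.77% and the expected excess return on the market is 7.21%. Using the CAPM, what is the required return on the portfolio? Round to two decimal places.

β_Eskola = 0.462 × 34.11% / 15.39% = 1.0240
β_Granby = 0.603 × 27.06% / 15.39% = 1.0602
β_Zeller = 0.597 × 27.89% / 15.39% = 1.0819
β_Orrin = 0.491 × 52.75% / 15.39% = 1.6829
β_Ulmer = 0.641 × 45.51% / 15.39% = 1.8955
β_Bellamy = 0.224 × 43.78% / 15.39% = 0.6372
β_P = Σ w_i β_i = 0.11×1.0240 + 0.08×1.0602 + 0.29×1.0819 + 0.08×1.6829 + 0.30×1.8955 + 0.14×0.6372 = 1.3037
E(R_P) = R_f + β_P × MRP = 5.77% + 1.3037 × 7.21% = 15.17%

15.17%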